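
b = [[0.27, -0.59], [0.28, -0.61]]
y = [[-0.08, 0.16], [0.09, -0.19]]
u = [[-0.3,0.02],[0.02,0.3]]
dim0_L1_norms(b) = [0.55, 1.2]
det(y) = 0.00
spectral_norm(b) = 0.93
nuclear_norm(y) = 0.28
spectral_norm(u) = 0.30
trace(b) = -0.34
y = u @ b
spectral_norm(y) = 0.28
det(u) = -0.09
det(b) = 0.00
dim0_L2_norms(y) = [0.12, 0.25]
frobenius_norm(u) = 0.43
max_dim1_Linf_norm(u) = 0.3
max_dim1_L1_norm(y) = 0.28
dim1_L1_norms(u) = [0.32, 0.32]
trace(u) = 0.00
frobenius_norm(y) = 0.28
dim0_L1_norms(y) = [0.17, 0.35]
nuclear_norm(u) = 0.60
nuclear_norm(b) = 0.93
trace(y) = -0.27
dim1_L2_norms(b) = [0.65, 0.67]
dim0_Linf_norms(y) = [0.09, 0.19]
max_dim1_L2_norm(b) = 0.67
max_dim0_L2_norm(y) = 0.25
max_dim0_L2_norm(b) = 0.85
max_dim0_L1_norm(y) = 0.35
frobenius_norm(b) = 0.93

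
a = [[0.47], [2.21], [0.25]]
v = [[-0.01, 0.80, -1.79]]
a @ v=[[-0.0, 0.38, -0.84], [-0.02, 1.77, -3.96], [-0.00, 0.20, -0.45]]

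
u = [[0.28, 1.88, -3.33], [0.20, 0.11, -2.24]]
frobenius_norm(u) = 4.45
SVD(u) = [[-0.87, -0.49], [-0.49, 0.87]] @ diag([4.357341155955546, 0.8859898704928766]) @ [[-0.08, -0.39, 0.92], [0.04, -0.92, -0.39]]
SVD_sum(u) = [[0.3,  1.48,  -3.50], [0.17,  0.82,  -1.94]] + [[-0.02, 0.40, 0.17], [0.03, -0.71, -0.3]]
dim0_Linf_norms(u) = [0.28, 1.88, 3.33]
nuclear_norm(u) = 5.24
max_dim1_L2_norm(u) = 3.83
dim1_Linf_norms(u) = [3.33, 2.24]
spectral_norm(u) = 4.36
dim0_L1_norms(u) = [0.48, 1.99, 5.57]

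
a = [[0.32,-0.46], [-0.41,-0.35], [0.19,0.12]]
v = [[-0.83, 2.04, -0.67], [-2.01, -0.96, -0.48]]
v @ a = [[-1.23, -0.41],[-0.34, 1.2]]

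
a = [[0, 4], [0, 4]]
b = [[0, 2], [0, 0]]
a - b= [[0, 2], [0, 4]]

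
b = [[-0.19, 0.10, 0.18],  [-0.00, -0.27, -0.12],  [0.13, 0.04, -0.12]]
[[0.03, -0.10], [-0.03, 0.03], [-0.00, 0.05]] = b@[[-0.12, 0.48], [0.14, -0.12], [-0.05, 0.03]]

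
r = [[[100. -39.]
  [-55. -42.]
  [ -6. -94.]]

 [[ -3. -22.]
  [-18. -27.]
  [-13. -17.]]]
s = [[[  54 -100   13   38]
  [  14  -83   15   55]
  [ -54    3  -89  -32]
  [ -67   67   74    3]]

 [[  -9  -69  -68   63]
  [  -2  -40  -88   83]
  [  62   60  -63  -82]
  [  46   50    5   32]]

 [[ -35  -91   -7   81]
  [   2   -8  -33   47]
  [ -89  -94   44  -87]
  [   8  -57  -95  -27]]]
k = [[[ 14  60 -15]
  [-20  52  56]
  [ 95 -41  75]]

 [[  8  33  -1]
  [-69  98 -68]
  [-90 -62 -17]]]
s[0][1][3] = 55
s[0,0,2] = 13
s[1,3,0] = 46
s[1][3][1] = 50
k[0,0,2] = -15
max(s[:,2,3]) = -32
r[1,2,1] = -17.0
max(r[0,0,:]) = 100.0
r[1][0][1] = -22.0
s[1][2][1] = 60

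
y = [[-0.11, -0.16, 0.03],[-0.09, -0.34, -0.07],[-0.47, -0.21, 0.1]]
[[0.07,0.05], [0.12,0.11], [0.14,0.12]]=y@[[-0.16, -0.24], [-0.31, -0.19], [-0.0, -0.3]]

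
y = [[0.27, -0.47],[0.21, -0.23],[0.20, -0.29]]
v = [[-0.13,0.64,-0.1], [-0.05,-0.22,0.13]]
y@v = [[-0.01, 0.28, -0.09], [-0.02, 0.18, -0.05], [-0.01, 0.19, -0.06]]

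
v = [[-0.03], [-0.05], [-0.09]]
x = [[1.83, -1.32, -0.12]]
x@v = [[0.02]]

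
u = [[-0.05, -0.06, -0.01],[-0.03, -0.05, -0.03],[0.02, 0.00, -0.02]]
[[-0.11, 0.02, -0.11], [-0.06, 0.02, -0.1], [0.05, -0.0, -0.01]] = u @ [[1.64, -0.67, 0.41],[0.64, 0.33, 1.34],[-0.86, -0.47, 0.68]]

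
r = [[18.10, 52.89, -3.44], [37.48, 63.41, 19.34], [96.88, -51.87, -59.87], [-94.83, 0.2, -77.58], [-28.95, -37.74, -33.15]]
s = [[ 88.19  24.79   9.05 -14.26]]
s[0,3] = -14.26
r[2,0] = 96.88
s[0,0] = 88.19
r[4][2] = -33.15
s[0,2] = 9.05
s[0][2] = 9.05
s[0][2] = 9.05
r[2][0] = 96.88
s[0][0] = 88.19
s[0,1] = 24.79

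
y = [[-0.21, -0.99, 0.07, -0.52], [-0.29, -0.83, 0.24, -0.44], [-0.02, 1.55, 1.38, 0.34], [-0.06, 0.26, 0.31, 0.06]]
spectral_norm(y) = 2.39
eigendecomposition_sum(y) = [[0.01, -0.07, -0.09, -0.01], [-0.01, 0.07, 0.1, 0.01], [-0.19, 1.03, 1.46, 0.09], [-0.04, 0.23, 0.32, 0.02]] + [[-0.27, -0.89, 0.14, -0.44], [-0.28, -0.90, 0.14, -0.45], [0.16, 0.52, -0.08, 0.26], [0.0, 0.01, -0.0, 0.01]] + [[-0.00,0.00,0.00,-0.0], [0.00,-0.0,-0.00,0.00], [-0.00,0.00,0.0,-0.0], [-0.00,0.00,0.0,-0.00]] + [[0.05, -0.04, 0.02, -0.07], [-0.00, 0.00, -0.00, 0.00], [0.01, -0.01, 0.00, -0.01], [-0.02, 0.02, -0.01, 0.03]]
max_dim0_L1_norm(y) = 3.63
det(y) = 0.00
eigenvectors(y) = [[0.06, -0.65, 0.5, -0.89], [-0.07, -0.66, -0.44, 0.04], [-0.97, 0.38, 0.33, -0.17], [-0.21, 0.01, 0.67, 0.41]]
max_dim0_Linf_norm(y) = 1.55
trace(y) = 0.40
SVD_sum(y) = [[-0.06, -0.80, -0.45, -0.25], [-0.04, -0.6, -0.34, -0.19], [0.12, 1.71, 0.96, 0.54], [0.02, 0.32, 0.18, 0.1]] + [[-0.19,-0.2,0.51,-0.24], [-0.21,-0.22,0.58,-0.27], [-0.15,-0.16,0.42,-0.2], [-0.05,-0.05,0.14,-0.06]] + [[0.04, 0.00, 0.00, -0.03], [-0.03, -0.0, -0.0, 0.02], [0.01, 0.00, 0.00, -0.01], [-0.03, -0.00, -0.00, 0.02]] + [[-0.0, 0.0, -0.0, -0.0], [0.0, -0.00, 0.0, 0.0], [0.0, -0.00, 0.0, 0.00], [-0.00, 0.0, -0.00, -0.0]]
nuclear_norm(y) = 3.56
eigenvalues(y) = [1.56, -1.25, -0.0, 0.09]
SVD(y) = [[-0.40, -0.58, -0.61, 0.38], [-0.30, -0.65, 0.55, -0.43], [0.85, -0.47, -0.19, -0.13], [0.16, -0.15, 0.54, 0.81]] @ diag([2.3908791996400347, 1.093474125086475, 0.07423487662274159, 0.00041663869420580606]) @ [[0.06, 0.84, 0.47, 0.27],[0.3, 0.31, -0.82, 0.38],[-0.81, -0.09, -0.06, 0.58],[-0.5, 0.44, -0.33, -0.67]]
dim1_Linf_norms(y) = [0.99, 0.83, 1.55, 0.31]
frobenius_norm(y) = 2.63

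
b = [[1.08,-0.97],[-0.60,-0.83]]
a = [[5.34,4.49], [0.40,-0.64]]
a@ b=[[3.07,-8.91],[0.82,0.14]]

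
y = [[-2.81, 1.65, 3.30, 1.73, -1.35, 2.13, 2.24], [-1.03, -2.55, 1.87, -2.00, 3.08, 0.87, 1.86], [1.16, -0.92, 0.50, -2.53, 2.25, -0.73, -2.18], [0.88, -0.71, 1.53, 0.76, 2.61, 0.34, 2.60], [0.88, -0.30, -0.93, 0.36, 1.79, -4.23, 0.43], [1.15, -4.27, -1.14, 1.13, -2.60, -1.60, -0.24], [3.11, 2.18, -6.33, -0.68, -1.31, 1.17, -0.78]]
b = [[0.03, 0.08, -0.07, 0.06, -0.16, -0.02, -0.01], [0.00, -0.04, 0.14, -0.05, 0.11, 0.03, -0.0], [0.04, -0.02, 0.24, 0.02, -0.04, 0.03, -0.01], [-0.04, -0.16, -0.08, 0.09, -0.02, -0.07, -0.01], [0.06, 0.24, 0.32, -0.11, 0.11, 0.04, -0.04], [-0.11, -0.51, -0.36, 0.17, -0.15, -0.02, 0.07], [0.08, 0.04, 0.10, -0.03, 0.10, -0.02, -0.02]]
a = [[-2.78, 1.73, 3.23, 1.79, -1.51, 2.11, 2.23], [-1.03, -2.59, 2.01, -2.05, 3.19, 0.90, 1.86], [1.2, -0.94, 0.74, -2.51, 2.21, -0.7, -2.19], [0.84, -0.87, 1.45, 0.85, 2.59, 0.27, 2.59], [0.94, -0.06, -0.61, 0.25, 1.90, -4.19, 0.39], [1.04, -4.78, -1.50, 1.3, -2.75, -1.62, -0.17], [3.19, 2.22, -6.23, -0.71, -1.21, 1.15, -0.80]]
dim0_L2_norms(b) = [0.16, 0.59, 0.57, 0.24, 0.29, 0.1, 0.08]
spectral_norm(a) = 9.53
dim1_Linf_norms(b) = [0.16, 0.14, 0.24, 0.16, 0.32, 0.51, 0.1]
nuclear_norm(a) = 33.57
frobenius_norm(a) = 14.91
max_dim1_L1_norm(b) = 1.39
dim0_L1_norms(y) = [11.02, 12.58, 15.6, 9.19, 14.99, 11.07, 10.33]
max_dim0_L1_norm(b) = 1.31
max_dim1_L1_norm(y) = 15.56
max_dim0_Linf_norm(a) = 6.23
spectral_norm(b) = 0.85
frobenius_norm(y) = 14.66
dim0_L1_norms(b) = [0.36, 1.09, 1.31, 0.53, 0.69, 0.23, 0.16]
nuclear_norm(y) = 32.89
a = b + y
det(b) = 0.00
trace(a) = -4.30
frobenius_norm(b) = 0.93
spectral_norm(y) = 9.57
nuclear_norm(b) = 1.52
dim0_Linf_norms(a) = [3.19, 4.78, 6.23, 2.51, 3.19, 4.19, 2.59]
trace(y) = -4.69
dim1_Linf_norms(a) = [3.23, 3.19, 2.51, 2.59, 4.19, 4.78, 6.23]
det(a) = -5177.67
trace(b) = 0.39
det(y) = -3911.04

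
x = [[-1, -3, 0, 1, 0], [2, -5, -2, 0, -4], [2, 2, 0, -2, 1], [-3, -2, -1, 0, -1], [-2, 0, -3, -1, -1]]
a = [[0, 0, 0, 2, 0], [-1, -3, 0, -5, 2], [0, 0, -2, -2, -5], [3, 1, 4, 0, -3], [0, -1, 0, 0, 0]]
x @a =[[6, 10, 4, 13, -9], [5, 19, 4, 33, 0], [-8, -9, -8, -6, 10], [2, 7, 2, 6, 1], [-3, 0, 2, 2, 18]]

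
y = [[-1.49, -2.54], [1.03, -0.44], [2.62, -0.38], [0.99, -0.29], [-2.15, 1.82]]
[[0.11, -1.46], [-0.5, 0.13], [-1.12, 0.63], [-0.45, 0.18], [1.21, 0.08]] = y @[[-0.4, 0.30], [0.19, 0.4]]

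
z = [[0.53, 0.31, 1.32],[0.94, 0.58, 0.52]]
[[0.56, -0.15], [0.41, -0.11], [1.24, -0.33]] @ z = [[0.16, 0.09, 0.66], [0.11, 0.06, 0.48], [0.35, 0.19, 1.47]]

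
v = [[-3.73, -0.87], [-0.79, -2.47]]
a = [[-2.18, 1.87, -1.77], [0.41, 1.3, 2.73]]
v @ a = [[7.77, -8.11, 4.23], [0.71, -4.69, -5.34]]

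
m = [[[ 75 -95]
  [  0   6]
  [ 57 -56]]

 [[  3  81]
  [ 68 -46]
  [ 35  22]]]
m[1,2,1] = 22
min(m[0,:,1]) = -95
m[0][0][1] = -95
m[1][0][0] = 3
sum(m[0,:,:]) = -13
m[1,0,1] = 81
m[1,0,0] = 3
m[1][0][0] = 3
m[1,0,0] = 3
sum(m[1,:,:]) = 163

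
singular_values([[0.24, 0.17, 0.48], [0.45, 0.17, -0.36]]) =[0.62, 0.54]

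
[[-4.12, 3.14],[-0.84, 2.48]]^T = [[-4.12, -0.84], [3.14, 2.48]]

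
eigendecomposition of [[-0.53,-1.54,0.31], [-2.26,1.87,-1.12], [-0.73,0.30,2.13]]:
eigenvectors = [[(0.81+0j),0.34-0.03j,0.34+0.03j], [(0.57+0j),-0.74+0.00j,-0.74-0.00j], [(0.11+0j),(-0.26+0.52j),(-0.26-0.52j)]]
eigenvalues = [(-1.57+0j), (2.52+0.71j), (2.52-0.71j)]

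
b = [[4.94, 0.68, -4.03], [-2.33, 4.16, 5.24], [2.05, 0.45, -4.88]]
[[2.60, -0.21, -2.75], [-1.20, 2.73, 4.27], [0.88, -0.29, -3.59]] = b @ [[0.58, -0.04, 0.06], [-0.04, 0.52, 0.09], [0.06, 0.09, 0.77]]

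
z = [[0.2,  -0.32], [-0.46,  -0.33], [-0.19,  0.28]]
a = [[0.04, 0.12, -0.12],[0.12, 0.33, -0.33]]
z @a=[[-0.03, -0.08, 0.08], [-0.06, -0.16, 0.16], [0.03, 0.07, -0.07]]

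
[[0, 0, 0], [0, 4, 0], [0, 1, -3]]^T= [[0, 0, 0], [0, 4, 1], [0, 0, -3]]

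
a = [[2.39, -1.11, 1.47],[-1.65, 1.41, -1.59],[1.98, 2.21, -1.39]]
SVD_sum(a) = [[1.7,-1.58,1.72], [-1.58,1.47,-1.6], [-0.51,0.47,-0.52]] + [[0.68, 0.48, -0.24], [-0.07, -0.05, 0.02], [2.49, 1.73, -0.88]] + [[0.0, -0.01, -0.01], [0.00, -0.01, -0.01], [-0.00, 0.00, 0.0]]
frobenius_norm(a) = 5.20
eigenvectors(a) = [[-0.76,0.25,-0.18], [0.65,-0.43,0.61], [-0.01,-0.87,0.77]]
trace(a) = 2.41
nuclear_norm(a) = 7.34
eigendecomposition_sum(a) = [[2.95, -0.47, 1.07], [-2.53, 0.4, -0.91], [0.05, -0.01, 0.02]] + [[-0.62,-0.71,0.42], [1.08,1.24,-0.73], [2.18,2.51,-1.48]] + [[0.06, 0.07, -0.02], [-0.20, -0.23, 0.06], [-0.25, -0.29, 0.07]]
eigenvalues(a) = [3.37, -0.86, -0.1]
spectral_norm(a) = 4.04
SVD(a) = [[-0.72,  -0.26,  -0.65], [0.67,  0.03,  -0.75], [0.21,  -0.96,  0.16]] @ diag([4.041644392182023, 3.2779614556063623, 0.021892982954014806]) @ [[-0.59, 0.55, -0.60], [-0.79, -0.55, 0.28], [-0.18, 0.63, 0.75]]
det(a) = 0.29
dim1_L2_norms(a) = [3.02, 2.69, 3.28]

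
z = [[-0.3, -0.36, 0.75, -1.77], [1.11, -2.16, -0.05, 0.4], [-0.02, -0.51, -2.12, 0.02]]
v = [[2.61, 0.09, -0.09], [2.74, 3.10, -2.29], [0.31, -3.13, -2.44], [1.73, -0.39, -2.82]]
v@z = [[-0.68, -1.09, 2.14, -4.59], [2.66, -6.51, 6.75, -3.66], [-3.52, 7.89, 5.56, -1.85], [-0.90, 1.66, 7.3, -3.27]]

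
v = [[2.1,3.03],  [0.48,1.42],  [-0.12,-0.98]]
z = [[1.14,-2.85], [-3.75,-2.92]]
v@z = [[-8.97, -14.83], [-4.78, -5.51], [3.54, 3.20]]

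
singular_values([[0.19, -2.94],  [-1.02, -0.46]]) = [2.98, 1.04]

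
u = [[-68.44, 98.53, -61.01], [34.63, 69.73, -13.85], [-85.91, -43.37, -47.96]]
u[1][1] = 69.73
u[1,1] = 69.73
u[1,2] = -13.85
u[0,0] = -68.44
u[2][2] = -47.96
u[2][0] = -85.91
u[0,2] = -61.01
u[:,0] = [-68.44, 34.63, -85.91]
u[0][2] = -61.01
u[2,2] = -47.96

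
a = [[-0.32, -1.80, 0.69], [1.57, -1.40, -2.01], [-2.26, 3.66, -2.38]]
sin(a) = [[-3.88, -0.59, 4.59], [8.04, -12.40, 2.02], [4.6, 3.06, -10.59]]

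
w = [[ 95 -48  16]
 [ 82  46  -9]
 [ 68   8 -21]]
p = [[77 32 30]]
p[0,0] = 77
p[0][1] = 32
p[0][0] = 77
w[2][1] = 8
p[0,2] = 30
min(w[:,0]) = 68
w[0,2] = 16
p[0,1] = 32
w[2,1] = 8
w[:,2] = [16, -9, -21]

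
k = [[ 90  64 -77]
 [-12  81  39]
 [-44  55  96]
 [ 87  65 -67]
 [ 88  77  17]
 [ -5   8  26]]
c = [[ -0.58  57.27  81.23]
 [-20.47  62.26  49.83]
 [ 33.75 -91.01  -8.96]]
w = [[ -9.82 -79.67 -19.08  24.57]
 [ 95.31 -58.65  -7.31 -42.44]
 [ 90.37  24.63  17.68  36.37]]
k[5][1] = 8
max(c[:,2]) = 81.23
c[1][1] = 62.26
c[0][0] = -0.58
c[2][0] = 33.75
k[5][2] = 26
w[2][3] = 36.37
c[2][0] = 33.75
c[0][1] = 57.27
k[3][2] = -67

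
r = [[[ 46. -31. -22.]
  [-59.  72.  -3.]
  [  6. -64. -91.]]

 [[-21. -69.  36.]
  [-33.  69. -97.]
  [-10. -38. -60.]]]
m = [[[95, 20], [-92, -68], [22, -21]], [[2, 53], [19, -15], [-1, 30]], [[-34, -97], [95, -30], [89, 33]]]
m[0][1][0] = -92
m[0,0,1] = 20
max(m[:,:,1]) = 53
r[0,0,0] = 46.0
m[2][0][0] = -34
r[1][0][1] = -69.0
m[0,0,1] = 20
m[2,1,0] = 95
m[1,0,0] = 2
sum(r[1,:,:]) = -223.0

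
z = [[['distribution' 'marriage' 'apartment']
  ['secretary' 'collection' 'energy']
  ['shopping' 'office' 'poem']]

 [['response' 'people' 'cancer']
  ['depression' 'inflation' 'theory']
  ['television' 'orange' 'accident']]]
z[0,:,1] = ['marriage', 'collection', 'office']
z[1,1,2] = 'theory'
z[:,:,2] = [['apartment', 'energy', 'poem'], ['cancer', 'theory', 'accident']]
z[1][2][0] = 'television'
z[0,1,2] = 'energy'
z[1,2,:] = ['television', 'orange', 'accident']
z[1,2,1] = 'orange'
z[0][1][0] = 'secretary'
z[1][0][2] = 'cancer'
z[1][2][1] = 'orange'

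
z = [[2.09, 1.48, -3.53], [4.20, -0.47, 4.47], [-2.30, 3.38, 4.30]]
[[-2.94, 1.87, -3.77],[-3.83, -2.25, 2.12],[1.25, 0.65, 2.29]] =z @ [[-1.02, -0.1, -0.30], [-0.40, 0.57, -0.43], [0.06, -0.35, 0.71]]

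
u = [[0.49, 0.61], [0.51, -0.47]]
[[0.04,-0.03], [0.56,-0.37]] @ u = [[0.00, 0.04], [0.09, 0.52]]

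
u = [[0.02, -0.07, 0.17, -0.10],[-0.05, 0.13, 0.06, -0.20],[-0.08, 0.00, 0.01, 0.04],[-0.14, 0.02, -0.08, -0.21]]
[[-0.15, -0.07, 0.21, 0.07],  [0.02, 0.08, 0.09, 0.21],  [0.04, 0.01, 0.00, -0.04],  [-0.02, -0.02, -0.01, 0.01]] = u@[[-0.26, -0.08, -0.05, 0.32], [0.8, 0.84, -0.21, 0.92], [-0.25, 0.07, 0.98, 0.55], [0.42, 0.19, -0.29, -0.38]]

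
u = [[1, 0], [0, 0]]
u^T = [[1, 0], [0, 0]]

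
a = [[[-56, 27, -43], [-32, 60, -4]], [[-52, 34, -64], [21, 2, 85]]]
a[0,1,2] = -4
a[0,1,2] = -4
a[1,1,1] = 2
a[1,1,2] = 85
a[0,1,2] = -4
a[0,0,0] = -56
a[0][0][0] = -56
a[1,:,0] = [-52, 21]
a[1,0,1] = 34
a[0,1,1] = 60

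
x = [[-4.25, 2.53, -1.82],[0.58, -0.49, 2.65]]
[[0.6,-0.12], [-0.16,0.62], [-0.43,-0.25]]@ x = [[-2.62, 1.58, -1.41],[1.04, -0.71, 1.93],[1.68, -0.97, 0.12]]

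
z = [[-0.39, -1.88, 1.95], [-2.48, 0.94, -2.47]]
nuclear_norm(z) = 6.08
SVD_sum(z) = [[1.0,  -0.94,  1.64], [-1.62,  1.52,  -2.66]] + [[-1.39, -0.94, 0.31], [-0.86, -0.58, 0.19]]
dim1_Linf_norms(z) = [1.95, 2.48]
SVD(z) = [[-0.52, 0.85],[0.85, 0.52]] @ diag([4.074061326021404, 2.006470610753301]) @ [[-0.47, 0.44, -0.77],[-0.81, -0.55, 0.18]]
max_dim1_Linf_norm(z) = 2.48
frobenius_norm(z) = 4.54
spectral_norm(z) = 4.07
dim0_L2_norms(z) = [2.51, 2.1, 3.15]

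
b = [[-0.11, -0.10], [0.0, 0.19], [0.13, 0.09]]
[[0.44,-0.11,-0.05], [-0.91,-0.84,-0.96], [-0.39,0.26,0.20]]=b @[[0.31, 5.05, 5.08], [-4.79, -4.44, -5.07]]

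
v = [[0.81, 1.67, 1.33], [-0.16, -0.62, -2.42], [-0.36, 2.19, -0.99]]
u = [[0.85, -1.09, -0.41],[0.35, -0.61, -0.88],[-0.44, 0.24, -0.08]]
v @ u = [[0.69, -1.58, -1.91],  [0.71, -0.03, 0.8],  [0.9, -1.18, -1.70]]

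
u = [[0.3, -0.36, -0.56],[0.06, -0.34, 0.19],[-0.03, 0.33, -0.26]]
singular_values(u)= [0.73, 0.57, 0.0]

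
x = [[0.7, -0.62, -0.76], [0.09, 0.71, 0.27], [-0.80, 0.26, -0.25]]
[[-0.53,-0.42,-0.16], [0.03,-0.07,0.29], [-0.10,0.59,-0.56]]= x@[[-0.17, -0.69, 0.54],[-0.21, 0.03, 0.11],[0.71, -0.11, 0.62]]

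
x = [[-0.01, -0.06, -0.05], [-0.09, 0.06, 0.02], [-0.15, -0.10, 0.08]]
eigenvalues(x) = [(-0.09+0j), (0.11+0.03j), (0.11-0.03j)]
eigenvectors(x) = [[(0.64+0j), (0.41+0.11j), 0.41-0.11j], [(0.28+0j), -0.75+0.00j, -0.75-0.00j], [0.72+0.00j, (-0.05-0.51j), (-0.05+0.51j)]]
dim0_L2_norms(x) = [0.18, 0.13, 0.1]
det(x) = -0.00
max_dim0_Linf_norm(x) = 0.15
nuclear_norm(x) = 0.37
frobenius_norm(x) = 0.24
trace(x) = 0.13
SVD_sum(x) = [[-0.01, -0.01, 0.01], [-0.05, -0.02, 0.02], [-0.16, -0.08, 0.08]] + [[0.02, -0.06, -0.02],[-0.03, 0.08, 0.02],[0.01, -0.02, -0.01]] + [[-0.02,0.00,-0.04], [-0.01,0.0,-0.03], [0.01,-0.0,0.01]]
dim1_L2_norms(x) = [0.08, 0.11, 0.2]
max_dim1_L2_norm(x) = 0.2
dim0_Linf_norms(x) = [0.15, 0.1, 0.08]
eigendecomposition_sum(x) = [[(-0.06+0j), (-0.03+0j), (-0.01-0j)], [-0.03+0.00j, (-0.01+0j), (-0.01-0j)], [(-0.07+0j), (-0.04+0j), (-0.02-0j)]] + [[(0.03-0.03j), (-0.01-0.03j), -0.02+0.04j], [(-0.03+0.06j), 0.04+0.05j, 0.01-0.07j], [(-0.04-0.02j), -0.03+0.03j, (0.05+0j)]] + [[0.03+0.03j, -0.01+0.03j, -0.02-0.04j], [-0.03-0.06j, (0.04-0.05j), (0.01+0.07j)], [(-0.04+0.02j), (-0.03-0.03j), 0.05-0.00j]]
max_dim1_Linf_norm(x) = 0.15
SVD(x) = [[-0.06, 0.57, -0.82],  [-0.28, -0.79, -0.54],  [-0.96, 0.20, 0.21]] @ diag([0.2045568690007294, 0.11186611103429331, 0.053314731047634435]) @ [[0.83, 0.4, -0.39], [0.32, -0.91, -0.26], [0.46, -0.09, 0.89]]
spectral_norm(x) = 0.20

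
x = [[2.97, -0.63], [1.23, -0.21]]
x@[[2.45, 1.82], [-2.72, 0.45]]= [[8.99, 5.12],[3.58, 2.14]]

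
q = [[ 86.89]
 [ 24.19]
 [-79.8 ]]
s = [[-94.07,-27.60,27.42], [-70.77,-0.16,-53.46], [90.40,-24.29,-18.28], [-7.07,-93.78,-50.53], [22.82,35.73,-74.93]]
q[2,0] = -79.8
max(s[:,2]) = 27.42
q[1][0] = 24.19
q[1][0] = 24.19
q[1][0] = 24.19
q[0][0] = 86.89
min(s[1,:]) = -70.77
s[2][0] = 90.4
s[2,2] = -18.28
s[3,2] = -50.53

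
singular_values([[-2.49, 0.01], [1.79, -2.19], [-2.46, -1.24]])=[3.94, 2.5]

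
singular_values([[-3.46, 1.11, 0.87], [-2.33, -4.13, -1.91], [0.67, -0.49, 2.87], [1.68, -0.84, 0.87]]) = [5.33, 4.03, 2.94]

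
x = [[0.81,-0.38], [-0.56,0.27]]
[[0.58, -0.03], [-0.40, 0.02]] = x@[[1.06, -0.09], [0.73, -0.1]]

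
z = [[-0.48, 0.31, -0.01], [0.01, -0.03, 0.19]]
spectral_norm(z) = 0.57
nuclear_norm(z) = 0.76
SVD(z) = [[-1.00, 0.06], [0.06, 1.0]] @ diag([0.5722600794769361, 0.19031132766351758]) @ [[0.84, -0.54, 0.04],[-0.09, -0.07, 0.99]]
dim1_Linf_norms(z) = [0.48, 0.19]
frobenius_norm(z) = 0.60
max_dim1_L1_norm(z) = 0.8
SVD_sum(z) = [[-0.48,0.31,-0.02], [0.03,-0.02,0.00]] + [[-0.0, -0.00, 0.01], [-0.02, -0.01, 0.19]]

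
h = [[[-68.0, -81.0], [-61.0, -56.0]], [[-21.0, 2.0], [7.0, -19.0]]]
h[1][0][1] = 2.0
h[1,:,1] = [2.0, -19.0]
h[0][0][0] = -68.0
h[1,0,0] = -21.0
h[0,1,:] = [-61.0, -56.0]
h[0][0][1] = -81.0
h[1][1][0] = 7.0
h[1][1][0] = 7.0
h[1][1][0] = 7.0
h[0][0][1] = -81.0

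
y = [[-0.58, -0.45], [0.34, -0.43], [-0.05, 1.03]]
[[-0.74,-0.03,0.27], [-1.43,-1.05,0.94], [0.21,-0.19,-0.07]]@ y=[[0.41, 0.62], [0.43, 2.06], [-0.18, -0.08]]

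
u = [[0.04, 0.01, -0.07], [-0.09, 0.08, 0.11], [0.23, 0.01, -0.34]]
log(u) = [[(-5.7+3.27j), (0.25-0.34j), (1.04-0.11j)],  [-0.20+1.22j, (-2.49-0.04j), (-0.26-1.04j)],  [(-3.11+0.1j), 0.17-0.26j, -0.51+3.06j]]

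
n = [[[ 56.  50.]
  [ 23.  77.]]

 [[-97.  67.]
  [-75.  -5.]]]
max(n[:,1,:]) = 77.0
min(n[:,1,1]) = -5.0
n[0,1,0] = 23.0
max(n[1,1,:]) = -5.0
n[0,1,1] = 77.0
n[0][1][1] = 77.0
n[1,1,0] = -75.0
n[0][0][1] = 50.0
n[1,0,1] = 67.0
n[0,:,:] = [[56.0, 50.0], [23.0, 77.0]]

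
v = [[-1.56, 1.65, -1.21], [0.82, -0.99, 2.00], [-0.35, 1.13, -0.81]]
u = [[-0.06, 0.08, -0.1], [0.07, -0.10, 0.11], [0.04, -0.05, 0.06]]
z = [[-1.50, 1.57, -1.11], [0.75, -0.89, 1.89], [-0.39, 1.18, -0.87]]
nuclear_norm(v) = 5.00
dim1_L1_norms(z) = [4.18, 3.53, 2.44]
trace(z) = -3.26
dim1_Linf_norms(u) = [0.1, 0.11, 0.06]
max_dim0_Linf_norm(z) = 1.89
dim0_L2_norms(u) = [0.1, 0.14, 0.16]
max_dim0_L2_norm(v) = 2.47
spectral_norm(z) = 3.49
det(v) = 1.51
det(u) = -0.00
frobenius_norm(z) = 3.63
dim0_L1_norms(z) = [2.64, 3.64, 3.87]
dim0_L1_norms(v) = [2.73, 3.77, 4.02]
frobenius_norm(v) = 3.79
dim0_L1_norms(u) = [0.17, 0.23, 0.27]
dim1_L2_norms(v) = [2.57, 2.38, 1.43]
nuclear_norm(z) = 4.85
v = u + z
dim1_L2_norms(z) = [2.44, 2.22, 1.52]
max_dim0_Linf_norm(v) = 2.0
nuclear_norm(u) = 0.24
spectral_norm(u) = 0.23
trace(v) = -3.36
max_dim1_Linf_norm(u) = 0.11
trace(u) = -0.10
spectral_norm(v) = 3.65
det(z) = 1.45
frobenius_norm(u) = 0.23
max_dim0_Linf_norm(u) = 0.11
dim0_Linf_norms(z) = [1.5, 1.57, 1.89]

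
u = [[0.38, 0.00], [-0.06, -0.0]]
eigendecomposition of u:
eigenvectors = [[0.0, 0.99], [1.0, -0.16]]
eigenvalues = [-0.0, 0.38]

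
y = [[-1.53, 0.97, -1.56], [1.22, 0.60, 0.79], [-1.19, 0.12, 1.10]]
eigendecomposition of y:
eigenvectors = [[0.86, -0.36, 0.1], [-0.41, 0.26, 0.91], [0.30, 0.89, 0.4]]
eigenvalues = [-2.53, 1.62, 1.08]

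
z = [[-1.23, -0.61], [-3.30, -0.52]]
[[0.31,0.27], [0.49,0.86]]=z @[[-0.10,-0.28], [-0.31,0.12]]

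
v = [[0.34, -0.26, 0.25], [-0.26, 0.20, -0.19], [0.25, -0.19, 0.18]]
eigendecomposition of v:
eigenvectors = [[-0.69, 0.57, 0.45], [0.53, -0.03, 0.85], [-0.5, -0.82, 0.28]]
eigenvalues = [0.72, -0.0, 0.0]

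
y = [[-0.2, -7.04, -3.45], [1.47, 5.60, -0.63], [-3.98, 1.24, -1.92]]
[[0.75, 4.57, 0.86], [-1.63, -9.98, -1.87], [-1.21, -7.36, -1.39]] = y @ [[0.06, 0.36, 0.07], [-0.27, -1.65, -0.31], [0.33, 2.02, 0.38]]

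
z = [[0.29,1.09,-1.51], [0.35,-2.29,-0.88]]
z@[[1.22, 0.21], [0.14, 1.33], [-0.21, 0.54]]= [[0.82, 0.70], [0.29, -3.45]]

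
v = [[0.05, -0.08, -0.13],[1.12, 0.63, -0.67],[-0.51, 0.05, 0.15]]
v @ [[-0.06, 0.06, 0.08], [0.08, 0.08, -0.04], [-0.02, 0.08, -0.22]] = [[-0.01, -0.01, 0.04], [-0.0, 0.06, 0.21], [0.03, -0.01, -0.08]]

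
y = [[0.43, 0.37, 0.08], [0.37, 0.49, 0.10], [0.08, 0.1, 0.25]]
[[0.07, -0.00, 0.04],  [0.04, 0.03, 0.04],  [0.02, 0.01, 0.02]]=y @ [[0.28, -0.14, 0.05],[-0.14, 0.15, 0.04],[0.05, 0.04, 0.06]]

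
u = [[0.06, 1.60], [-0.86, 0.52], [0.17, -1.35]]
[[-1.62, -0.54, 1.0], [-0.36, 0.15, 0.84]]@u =[[0.54,-4.22], [-0.01,-1.63]]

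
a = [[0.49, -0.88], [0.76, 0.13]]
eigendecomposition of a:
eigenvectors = [[(0.73+0j), 0.73-0.00j], [0.15-0.66j, 0.15+0.66j]]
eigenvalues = [(0.31+0.8j), (0.31-0.8j)]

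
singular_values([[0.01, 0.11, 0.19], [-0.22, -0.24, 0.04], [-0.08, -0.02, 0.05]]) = [0.34, 0.21, 0.03]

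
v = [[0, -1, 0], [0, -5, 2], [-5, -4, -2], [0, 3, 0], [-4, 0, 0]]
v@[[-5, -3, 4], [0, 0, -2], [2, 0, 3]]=[[0, 0, 2], [4, 0, 16], [21, 15, -18], [0, 0, -6], [20, 12, -16]]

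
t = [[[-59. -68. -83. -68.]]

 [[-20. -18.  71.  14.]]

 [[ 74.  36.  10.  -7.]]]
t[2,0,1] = 36.0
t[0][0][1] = -68.0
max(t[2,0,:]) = 74.0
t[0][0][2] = -83.0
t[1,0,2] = 71.0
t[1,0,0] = -20.0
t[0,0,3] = -68.0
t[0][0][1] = -68.0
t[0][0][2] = -83.0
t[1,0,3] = 14.0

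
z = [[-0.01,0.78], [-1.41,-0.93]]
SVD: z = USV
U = [[0.28, -0.96],[-0.96, -0.28]]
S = [1.75, 0.63]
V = [[0.77,0.63], [0.63,-0.77]]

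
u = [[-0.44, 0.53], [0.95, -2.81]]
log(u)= [[-1.23+3.14j,(-0.48-0j)],[(-0.86-0j),(0.92+3.14j)]]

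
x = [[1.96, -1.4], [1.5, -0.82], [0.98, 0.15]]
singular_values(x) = [3.04, 0.66]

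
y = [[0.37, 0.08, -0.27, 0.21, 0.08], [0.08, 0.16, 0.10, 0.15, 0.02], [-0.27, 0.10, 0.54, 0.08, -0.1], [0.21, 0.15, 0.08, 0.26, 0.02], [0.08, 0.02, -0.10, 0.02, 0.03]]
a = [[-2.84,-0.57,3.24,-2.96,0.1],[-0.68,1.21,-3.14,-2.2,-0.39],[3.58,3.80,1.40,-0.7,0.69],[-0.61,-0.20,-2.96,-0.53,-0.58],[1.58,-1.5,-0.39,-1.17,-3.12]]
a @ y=[[-2.58, -0.44, 2.21, -1.19, -0.62], [0.2, -0.51, -1.53, -0.79, 0.23], [1.16, 0.94, 0.04, 1.27, 0.23], [0.40, -0.47, -1.44, -0.54, 0.22], [0.07, -0.39, -0.57, -0.29, 0.02]]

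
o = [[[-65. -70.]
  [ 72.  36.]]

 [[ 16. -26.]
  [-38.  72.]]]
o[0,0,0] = -65.0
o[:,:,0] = [[-65.0, 72.0], [16.0, -38.0]]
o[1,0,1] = -26.0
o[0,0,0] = -65.0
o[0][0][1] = -70.0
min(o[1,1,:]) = -38.0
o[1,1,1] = 72.0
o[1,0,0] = 16.0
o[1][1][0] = -38.0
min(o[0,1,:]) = 36.0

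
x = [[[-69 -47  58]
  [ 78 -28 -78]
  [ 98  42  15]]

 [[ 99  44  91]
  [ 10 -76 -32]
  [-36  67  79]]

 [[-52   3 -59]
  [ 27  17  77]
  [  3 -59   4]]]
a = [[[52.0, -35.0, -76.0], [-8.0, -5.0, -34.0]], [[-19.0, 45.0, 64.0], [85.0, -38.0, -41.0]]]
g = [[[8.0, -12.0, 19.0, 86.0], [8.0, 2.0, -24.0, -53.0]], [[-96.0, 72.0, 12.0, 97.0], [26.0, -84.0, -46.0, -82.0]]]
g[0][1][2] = -24.0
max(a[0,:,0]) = 52.0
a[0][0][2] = -76.0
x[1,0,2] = 91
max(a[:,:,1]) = 45.0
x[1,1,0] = 10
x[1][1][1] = -76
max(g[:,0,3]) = 97.0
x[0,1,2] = -78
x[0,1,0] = 78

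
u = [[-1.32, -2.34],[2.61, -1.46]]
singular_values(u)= [2.99, 2.69]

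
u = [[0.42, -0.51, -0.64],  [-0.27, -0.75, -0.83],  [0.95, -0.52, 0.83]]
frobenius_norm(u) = 2.01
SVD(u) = [[0.28, -0.61, -0.74], [0.64, -0.46, 0.62], [-0.72, -0.65, 0.26]] @ diag([1.517986862775269, 1.2626370156225732, 0.36560039827852764]) @ [[-0.48,-0.17,-0.86],[-0.59,0.78,0.18],[-0.64,-0.60,0.48]]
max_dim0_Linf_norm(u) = 0.95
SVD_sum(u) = [[-0.21, -0.07, -0.37], [-0.47, -0.16, -0.83], [0.52, 0.18, 0.93]] + [[0.45, -0.60, -0.14],[0.34, -0.45, -0.1],[0.49, -0.64, -0.15]] + [[0.18, 0.16, -0.13], [-0.15, -0.14, 0.11], [-0.06, -0.06, 0.04]]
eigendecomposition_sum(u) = [[(0.19+0.52j), -0.06-0.23j, (-0.24+0.19j)], [(-0.18+0.34j), 0.09-0.14j, (-0.21-0.03j)], [(0.47-0.66j), (-0.23+0.26j), 0.43+0.12j]] + [[(0.19-0.52j), -0.06+0.23j, (-0.24-0.19j)],[-0.18-0.34j, 0.09+0.14j, -0.21+0.03j],[(0.47+0.66j), (-0.23-0.26j), 0.43-0.12j]] + [[(0.04+0j), (-0.39-0j), (-0.17-0j)],  [0.10+0.00j, (-0.93-0j), (-0.41-0j)],  [(0.01+0j), (-0.07-0j), -0.03-0.00j]]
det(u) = -0.70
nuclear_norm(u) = 3.15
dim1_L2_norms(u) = [0.92, 1.15, 1.36]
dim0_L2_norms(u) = [1.07, 1.05, 1.34]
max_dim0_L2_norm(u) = 1.34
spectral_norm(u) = 1.52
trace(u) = 0.50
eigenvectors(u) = [[0.30-0.43j, (0.3+0.43j), 0.38+0.00j], [(0.37-0.05j), (0.37+0.05j), (0.92+0j)], [(-0.77+0j), -0.77-0.00j, 0.07+0.00j]]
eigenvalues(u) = [(0.71+0.5j), (0.71-0.5j), (-0.92+0j)]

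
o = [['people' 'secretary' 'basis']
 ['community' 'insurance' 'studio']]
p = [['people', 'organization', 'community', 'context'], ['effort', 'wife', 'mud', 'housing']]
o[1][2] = 'studio'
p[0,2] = 'community'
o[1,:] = ['community', 'insurance', 'studio']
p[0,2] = 'community'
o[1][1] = 'insurance'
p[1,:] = ['effort', 'wife', 'mud', 'housing']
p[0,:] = ['people', 'organization', 'community', 'context']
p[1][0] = 'effort'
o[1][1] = 'insurance'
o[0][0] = 'people'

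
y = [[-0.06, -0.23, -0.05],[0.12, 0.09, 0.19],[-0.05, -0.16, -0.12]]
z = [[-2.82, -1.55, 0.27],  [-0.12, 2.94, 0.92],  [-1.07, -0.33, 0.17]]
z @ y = [[-0.03, 0.47, -0.19], [0.31, 0.14, 0.45], [0.02, 0.19, -0.03]]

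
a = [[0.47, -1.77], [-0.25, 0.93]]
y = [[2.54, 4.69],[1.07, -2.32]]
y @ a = [[0.02, -0.13], [1.08, -4.05]]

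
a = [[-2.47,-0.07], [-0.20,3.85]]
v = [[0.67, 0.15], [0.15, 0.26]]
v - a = [[3.14, 0.22],  [0.35, -3.59]]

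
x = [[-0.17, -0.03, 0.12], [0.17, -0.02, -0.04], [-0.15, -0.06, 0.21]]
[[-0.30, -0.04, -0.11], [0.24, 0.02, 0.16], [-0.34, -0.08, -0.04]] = x @ [[1.27,-0.09,1.01], [0.31,-0.45,-0.32], [-0.64,-0.59,0.46]]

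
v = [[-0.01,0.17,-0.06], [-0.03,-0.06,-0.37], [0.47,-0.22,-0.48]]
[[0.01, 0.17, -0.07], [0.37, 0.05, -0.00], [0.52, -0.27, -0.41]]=v @ [[-0.02, -0.41, -0.91], [-0.29, 0.88, -0.39], [-0.96, -0.25, 0.14]]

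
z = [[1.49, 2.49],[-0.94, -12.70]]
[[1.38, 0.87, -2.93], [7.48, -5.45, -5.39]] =z@[[2.18, -0.15, -3.05], [-0.75, 0.44, 0.65]]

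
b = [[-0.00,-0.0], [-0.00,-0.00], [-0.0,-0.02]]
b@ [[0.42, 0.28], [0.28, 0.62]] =[[0.0, 0.0], [0.0, 0.0], [-0.01, -0.01]]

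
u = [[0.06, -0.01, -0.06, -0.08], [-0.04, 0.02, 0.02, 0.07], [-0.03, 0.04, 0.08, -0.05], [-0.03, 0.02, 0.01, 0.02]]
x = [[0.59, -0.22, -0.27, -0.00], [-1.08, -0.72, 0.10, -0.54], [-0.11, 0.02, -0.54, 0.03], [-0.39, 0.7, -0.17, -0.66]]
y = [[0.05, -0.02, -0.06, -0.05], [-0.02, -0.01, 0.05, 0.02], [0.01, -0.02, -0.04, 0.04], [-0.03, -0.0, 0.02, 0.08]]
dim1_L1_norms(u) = [0.21, 0.15, 0.2, 0.08]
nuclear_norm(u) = 0.29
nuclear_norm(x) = 3.55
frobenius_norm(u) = 0.18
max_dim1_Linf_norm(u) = 0.08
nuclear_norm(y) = 0.24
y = x @ u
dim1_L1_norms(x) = [1.08, 2.44, 0.7, 1.92]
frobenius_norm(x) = 1.97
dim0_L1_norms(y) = [0.11, 0.05, 0.17, 0.19]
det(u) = -0.00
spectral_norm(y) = 0.13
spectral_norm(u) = 0.15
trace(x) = -1.33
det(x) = -0.37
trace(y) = 0.08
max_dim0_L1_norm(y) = 0.19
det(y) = 0.00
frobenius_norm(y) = 0.15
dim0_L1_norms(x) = [2.17, 1.66, 1.08, 1.23]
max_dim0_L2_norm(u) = 0.12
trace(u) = 0.18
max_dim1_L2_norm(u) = 0.12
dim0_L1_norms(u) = [0.16, 0.09, 0.17, 0.22]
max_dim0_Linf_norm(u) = 0.08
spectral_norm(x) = 1.50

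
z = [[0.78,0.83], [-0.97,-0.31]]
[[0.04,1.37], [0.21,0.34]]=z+[[-0.74, 0.54], [1.18, 0.65]]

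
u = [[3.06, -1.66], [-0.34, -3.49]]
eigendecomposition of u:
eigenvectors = [[1.0, 0.24], [-0.05, 0.97]]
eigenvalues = [3.15, -3.58]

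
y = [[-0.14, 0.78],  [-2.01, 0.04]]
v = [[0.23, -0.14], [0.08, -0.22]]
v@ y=[[0.25, 0.17], [0.43, 0.05]]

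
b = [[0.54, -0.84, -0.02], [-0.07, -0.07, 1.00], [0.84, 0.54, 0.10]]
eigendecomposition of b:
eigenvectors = [[(0.37+0j), 0.66+0.00j, (0.66-0j)], [(0.69+0j), (-0.2-0.47j), (-0.2+0.47j)], [-0.62+0.00j, (0.17-0.53j), 0.17+0.53j]]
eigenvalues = [(-1+0j), (0.79+0.62j), (0.79-0.62j)]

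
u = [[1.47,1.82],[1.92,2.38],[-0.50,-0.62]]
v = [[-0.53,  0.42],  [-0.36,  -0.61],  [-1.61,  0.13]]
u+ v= [[0.94, 2.24], [1.56, 1.77], [-2.11, -0.49]]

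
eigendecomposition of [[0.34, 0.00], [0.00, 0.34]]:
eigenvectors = [[1.00, 0.0],  [0.0, 1.00]]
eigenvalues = [0.34, 0.34]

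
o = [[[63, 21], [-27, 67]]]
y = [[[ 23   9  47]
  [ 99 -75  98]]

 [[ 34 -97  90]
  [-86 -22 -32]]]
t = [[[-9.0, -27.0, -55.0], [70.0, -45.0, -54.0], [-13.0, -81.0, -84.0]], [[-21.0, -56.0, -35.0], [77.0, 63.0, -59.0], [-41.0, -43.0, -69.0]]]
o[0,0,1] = 21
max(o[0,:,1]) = 67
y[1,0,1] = -97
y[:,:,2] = [[47, 98], [90, -32]]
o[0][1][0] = -27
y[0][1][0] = 99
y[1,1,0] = -86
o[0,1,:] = [-27, 67]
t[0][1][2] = -54.0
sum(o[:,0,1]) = 21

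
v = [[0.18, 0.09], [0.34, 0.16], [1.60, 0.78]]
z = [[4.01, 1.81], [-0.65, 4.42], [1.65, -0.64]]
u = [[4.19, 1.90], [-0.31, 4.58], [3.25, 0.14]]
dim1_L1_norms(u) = [6.09, 4.89, 3.39]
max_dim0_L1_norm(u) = 7.75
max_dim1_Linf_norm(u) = 4.58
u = v + z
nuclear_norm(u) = 10.18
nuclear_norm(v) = 1.84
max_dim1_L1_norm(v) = 2.38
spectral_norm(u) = 5.80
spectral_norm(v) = 1.83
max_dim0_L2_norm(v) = 1.65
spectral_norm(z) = 5.01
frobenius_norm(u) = 7.27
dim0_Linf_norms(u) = [4.19, 4.58]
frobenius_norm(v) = 1.83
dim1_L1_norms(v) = [0.27, 0.5, 2.38]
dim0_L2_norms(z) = [4.38, 4.82]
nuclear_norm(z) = 9.17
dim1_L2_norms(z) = [4.4, 4.47, 1.77]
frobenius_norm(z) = 6.52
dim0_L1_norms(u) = [7.75, 6.62]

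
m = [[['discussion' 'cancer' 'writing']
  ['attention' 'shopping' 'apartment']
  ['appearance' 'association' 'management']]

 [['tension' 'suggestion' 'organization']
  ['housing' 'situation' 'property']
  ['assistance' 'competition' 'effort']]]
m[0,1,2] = 'apartment'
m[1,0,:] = ['tension', 'suggestion', 'organization']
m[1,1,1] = 'situation'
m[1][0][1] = 'suggestion'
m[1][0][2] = 'organization'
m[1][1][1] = 'situation'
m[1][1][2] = 'property'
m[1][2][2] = 'effort'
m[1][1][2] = 'property'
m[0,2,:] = ['appearance', 'association', 'management']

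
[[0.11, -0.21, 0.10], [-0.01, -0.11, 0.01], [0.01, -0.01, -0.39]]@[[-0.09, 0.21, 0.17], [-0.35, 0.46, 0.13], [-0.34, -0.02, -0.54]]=[[0.03, -0.08, -0.06], [0.04, -0.05, -0.02], [0.14, 0.01, 0.21]]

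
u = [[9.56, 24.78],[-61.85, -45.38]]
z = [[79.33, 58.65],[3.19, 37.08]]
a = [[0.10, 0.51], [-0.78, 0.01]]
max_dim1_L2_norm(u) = 76.71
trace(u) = -35.82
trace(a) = 0.11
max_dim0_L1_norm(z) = 95.73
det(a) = 0.40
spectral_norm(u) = 80.01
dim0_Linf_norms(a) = [0.78, 0.51]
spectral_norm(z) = 101.92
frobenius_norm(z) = 105.44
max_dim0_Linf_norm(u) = 61.85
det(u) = 1098.81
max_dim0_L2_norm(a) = 0.79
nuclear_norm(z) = 128.95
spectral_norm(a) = 0.79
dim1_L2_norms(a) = [0.52, 0.78]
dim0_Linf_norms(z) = [79.33, 58.65]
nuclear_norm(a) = 1.29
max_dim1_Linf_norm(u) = 61.85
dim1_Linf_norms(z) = [79.33, 37.08]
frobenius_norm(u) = 81.18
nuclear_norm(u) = 93.74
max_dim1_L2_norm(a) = 0.78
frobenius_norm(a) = 0.94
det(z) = 2754.46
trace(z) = 116.41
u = a @ z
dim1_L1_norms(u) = [34.34, 107.23]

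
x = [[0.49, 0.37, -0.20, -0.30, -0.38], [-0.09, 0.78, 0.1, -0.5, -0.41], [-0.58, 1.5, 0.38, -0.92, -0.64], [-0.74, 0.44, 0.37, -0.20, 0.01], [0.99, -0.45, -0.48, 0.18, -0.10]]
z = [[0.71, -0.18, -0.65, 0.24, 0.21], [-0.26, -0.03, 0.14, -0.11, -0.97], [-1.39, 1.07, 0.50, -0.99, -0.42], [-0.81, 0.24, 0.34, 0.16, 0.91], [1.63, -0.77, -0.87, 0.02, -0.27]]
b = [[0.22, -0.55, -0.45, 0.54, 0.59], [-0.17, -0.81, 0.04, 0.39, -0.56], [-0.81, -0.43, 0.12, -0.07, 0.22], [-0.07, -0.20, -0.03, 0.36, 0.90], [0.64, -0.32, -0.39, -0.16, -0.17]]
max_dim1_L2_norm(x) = 2.0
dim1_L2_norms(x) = [0.81, 1.02, 2.0, 0.96, 1.21]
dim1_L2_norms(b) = [1.09, 1.07, 0.95, 0.99, 0.85]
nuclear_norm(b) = 4.35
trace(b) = -0.28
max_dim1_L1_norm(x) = 4.02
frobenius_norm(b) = 2.23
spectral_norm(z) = 3.05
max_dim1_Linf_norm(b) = 0.9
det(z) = 0.14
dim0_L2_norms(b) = [1.07, 1.13, 0.61, 0.78, 1.24]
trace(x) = 1.35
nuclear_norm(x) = 3.85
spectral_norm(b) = 1.43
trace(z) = 1.07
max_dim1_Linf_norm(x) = 1.5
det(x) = 0.00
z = b + x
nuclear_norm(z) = 5.76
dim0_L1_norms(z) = [4.8, 2.29, 2.5, 1.52, 2.78]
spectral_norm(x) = 2.51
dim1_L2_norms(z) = [1.03, 1.02, 2.12, 1.3, 2.02]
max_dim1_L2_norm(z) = 2.12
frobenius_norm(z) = 3.51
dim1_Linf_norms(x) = [0.49, 0.78, 1.5, 0.74, 0.99]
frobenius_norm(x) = 2.84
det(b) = 0.14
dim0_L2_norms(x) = [1.45, 1.84, 0.75, 1.12, 0.86]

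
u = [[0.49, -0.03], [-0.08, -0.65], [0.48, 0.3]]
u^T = [[0.49, -0.08, 0.48],  [-0.03, -0.65, 0.3]]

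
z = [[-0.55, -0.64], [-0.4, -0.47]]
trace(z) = -1.02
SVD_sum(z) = [[-0.55,-0.64], [-0.40,-0.47]] + [[-0.00, 0.00],[0.0, -0.0]]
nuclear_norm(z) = 1.05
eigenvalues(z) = [-1.02, -0.0]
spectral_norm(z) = 1.05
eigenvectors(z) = [[-0.81, 0.76], [-0.59, -0.65]]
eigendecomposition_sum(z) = [[-0.55,-0.64], [-0.4,-0.47]] + [[-0.00,0.00], [0.00,-0.0]]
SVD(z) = [[-0.81, -0.59], [-0.59, 0.81]] @ diag([1.0454636683134013, 0.002391283480977443]) @ [[0.65, 0.76], [0.76, -0.65]]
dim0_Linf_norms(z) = [0.55, 0.64]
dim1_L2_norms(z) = [0.84, 0.62]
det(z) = 0.00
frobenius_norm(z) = 1.05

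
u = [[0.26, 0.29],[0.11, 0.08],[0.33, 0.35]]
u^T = [[0.26,  0.11,  0.33], [0.29,  0.08,  0.35]]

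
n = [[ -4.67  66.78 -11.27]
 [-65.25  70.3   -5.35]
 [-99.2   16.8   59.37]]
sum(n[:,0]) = -169.12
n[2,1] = 16.8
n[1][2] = -5.35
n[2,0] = -99.2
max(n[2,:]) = 59.37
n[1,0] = -65.25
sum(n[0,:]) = 50.84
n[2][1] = 16.8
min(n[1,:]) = -65.25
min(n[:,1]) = 16.8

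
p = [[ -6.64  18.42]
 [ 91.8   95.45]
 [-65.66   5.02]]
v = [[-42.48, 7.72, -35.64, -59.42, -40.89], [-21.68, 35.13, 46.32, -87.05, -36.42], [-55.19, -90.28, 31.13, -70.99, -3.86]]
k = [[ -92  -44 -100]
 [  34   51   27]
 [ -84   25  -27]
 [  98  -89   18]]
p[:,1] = [18.42, 95.45, 5.02]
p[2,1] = 5.02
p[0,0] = -6.64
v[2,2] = 31.13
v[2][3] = -70.99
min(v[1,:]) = -87.05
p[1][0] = 91.8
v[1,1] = 35.13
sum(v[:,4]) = -81.17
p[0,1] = 18.42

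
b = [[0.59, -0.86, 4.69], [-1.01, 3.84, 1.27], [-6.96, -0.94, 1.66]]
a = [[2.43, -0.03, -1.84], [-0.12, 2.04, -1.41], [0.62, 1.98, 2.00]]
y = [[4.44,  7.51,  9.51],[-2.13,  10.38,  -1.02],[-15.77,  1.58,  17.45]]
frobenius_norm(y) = 28.91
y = b @ a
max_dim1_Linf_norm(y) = 17.45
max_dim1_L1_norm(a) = 4.6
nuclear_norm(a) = 8.27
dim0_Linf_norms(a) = [2.43, 2.04, 2.0]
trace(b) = 6.09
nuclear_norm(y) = 46.00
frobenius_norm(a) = 4.87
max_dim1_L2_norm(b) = 7.22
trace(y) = 32.27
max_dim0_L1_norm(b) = 8.56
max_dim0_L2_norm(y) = 19.9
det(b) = 140.42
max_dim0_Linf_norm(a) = 2.43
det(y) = 2736.03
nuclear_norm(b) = 16.11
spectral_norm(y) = 24.25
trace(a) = 6.47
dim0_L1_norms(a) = [3.17, 4.05, 5.25]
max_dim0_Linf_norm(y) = 17.45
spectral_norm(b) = 7.33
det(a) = 19.48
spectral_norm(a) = 3.37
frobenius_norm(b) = 9.62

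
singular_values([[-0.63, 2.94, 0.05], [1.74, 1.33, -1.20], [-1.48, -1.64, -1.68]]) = [3.78, 2.15, 2.02]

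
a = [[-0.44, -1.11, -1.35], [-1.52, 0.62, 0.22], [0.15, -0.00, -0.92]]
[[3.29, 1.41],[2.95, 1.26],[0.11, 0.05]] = a @ [[-2.55, -1.09],[-1.31, -0.56],[-0.53, -0.23]]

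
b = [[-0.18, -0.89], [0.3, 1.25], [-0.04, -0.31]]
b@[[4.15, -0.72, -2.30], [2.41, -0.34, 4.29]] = [[-2.89, 0.43, -3.4], [4.26, -0.64, 4.67], [-0.91, 0.13, -1.24]]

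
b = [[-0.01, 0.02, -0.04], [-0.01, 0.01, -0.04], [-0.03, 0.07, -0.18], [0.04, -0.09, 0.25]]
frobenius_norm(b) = 0.34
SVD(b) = [[-0.13,-0.65,-0.58], [-0.12,0.56,-0.78], [-0.58,-0.41,0.01], [0.8,-0.32,-0.21]] @ diag([0.337959297583816, 0.007732488246017841, 0.004870503277782744]) @ [[0.15, -0.34, 0.93],[0.05, -0.93, -0.35],[0.99, 0.1, -0.13]]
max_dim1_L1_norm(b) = 0.38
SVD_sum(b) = [[-0.01, 0.02, -0.04],[-0.01, 0.01, -0.04],[-0.03, 0.07, -0.18],[0.04, -0.09, 0.25]] + [[-0.0, 0.0, 0.00], [0.00, -0.00, -0.0], [-0.00, 0.00, 0.00], [-0.00, 0.0, 0.00]] + [[-0.00, -0.00, 0.0],  [-0.00, -0.0, 0.0],  [0.0, 0.00, -0.00],  [-0.00, -0.0, 0.0]]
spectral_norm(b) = 0.34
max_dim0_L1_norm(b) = 0.51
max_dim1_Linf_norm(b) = 0.25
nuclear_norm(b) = 0.35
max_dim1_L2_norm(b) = 0.27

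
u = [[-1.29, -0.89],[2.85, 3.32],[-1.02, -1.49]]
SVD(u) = [[-0.31, -0.87], [0.88, -0.1], [-0.36, 0.49]] @ diag([4.966514555097368, 0.4419651275903867]) @ [[0.66, 0.75], [0.75, -0.66]]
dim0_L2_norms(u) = [3.29, 3.75]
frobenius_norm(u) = 4.99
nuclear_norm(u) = 5.41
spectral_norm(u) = 4.97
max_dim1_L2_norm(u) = 4.38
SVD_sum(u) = [[-1.0, -1.14], [2.88, 3.29], [-1.18, -1.35]] + [[-0.29, 0.25], [-0.03, 0.03], [0.16, -0.14]]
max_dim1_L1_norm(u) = 6.17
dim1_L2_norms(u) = [1.57, 4.38, 1.81]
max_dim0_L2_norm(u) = 3.75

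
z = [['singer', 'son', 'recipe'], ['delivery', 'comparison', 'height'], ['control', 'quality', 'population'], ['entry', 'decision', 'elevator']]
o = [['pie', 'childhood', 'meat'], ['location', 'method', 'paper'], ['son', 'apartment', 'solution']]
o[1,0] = 'location'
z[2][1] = 'quality'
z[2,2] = 'population'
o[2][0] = 'son'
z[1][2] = 'height'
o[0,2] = 'meat'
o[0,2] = 'meat'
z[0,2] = 'recipe'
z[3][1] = 'decision'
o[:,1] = ['childhood', 'method', 'apartment']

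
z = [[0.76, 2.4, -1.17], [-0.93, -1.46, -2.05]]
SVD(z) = [[-0.75,0.66],[0.66,0.75]] @ diag([3.0467570034806823, 2.3712384447249106]) @ [[-0.39, -0.91, -0.15], [-0.09, 0.20, -0.98]]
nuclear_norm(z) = 5.42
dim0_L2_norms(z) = [1.2, 2.81, 2.36]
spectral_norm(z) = 3.05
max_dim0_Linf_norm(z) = 2.4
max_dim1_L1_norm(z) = 4.44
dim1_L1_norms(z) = [4.33, 4.44]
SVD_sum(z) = [[0.89, 2.09, 0.35],[-0.78, -1.82, -0.30]] + [[-0.13, 0.31, -1.52],[-0.15, 0.36, -1.75]]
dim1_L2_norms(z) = [2.78, 2.68]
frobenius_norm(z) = 3.86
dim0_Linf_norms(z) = [0.93, 2.4, 2.05]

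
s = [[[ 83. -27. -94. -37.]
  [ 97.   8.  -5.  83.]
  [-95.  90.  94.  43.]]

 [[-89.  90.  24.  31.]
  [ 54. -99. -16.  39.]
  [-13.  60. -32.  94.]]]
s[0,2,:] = [-95.0, 90.0, 94.0, 43.0]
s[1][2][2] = -32.0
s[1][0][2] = 24.0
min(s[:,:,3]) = -37.0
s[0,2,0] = -95.0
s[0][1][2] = -5.0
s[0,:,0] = [83.0, 97.0, -95.0]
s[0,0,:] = [83.0, -27.0, -94.0, -37.0]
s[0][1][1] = 8.0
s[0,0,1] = -27.0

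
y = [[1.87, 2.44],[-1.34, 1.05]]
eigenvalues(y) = [(1.46+1.76j), (1.46-1.76j)]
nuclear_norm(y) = 4.78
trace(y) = 2.92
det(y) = 5.23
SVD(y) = [[-1.0,-0.01], [-0.01,1.0]] @ diag([3.074244946731474, 1.7022391158400745]) @ [[-0.6, -0.80], [-0.80, 0.6]]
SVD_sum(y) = [[1.86, 2.45], [0.02, 0.02]] + [[0.01, -0.01],[-1.36, 1.03]]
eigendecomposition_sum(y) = [[(0.94+0.71j), (1.22-1.01j)], [(-0.67+0.56j), 0.52+1.05j]] + [[0.94-0.71j,1.22+1.01j],  [-0.67-0.56j,(0.52-1.05j)]]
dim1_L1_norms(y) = [4.31, 2.39]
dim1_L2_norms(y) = [3.07, 1.7]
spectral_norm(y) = 3.07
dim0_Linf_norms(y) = [1.87, 2.44]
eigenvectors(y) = [[(0.8+0j), 0.80-0.00j], [(-0.14+0.58j), -0.14-0.58j]]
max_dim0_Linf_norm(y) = 2.44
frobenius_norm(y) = 3.51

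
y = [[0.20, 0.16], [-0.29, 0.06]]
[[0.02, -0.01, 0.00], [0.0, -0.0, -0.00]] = y @[[0.02, -0.0, 0.01], [0.13, -0.06, 0.00]]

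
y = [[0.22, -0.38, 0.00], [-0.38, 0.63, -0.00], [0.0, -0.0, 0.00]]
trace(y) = 0.85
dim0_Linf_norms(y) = [0.38, 0.63, 0.0]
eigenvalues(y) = [-0.01, 0.86, 0.0]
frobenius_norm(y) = 0.86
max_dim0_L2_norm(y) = 0.74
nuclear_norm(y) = 0.86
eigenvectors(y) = [[-0.86, 0.51, 0.00], [-0.51, -0.86, 0.0], [0.00, 0.0, 1.0]]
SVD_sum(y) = [[0.22, -0.38, 0.0], [-0.38, 0.63, 0.00], [0.00, 0.00, 0.0]] + [[-0.00, -0.00, 0.0],[-0.00, -0.00, 0.00],[0.0, 0.0, 0.00]] + [[0.00, 0.00, 0.00], [0.0, 0.00, 0.00], [0.00, 0.0, 0.00]]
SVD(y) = [[-0.51, 0.86, 0.00], [0.86, 0.51, 0.0], [0.00, 0.0, 1.0]] @ diag([0.8567696144936554, 0.006769614493655529, 0.0]) @ [[-0.51,  0.86,  -0.00], [-0.86,  -0.51,  -0.0], [0.00,  0.0,  1.0]]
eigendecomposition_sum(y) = [[-0.00,-0.0,-0.0], [-0.00,-0.0,-0.00], [-0.00,-0.0,-0.00]] + [[0.22, -0.38, 0.0], [-0.38, 0.63, 0.0], [0.00, 0.00, 0.00]] + [[0.00, 0.00, 0.0], [0.0, 0.00, 0.00], [0.00, 0.00, 0.0]]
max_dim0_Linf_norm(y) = 0.63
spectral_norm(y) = 0.86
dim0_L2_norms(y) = [0.44, 0.74, 0.0]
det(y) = 0.00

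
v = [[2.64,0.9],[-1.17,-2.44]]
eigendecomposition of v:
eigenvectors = [[0.97, -0.18], [-0.23, 0.98]]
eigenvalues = [2.42, -2.22]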